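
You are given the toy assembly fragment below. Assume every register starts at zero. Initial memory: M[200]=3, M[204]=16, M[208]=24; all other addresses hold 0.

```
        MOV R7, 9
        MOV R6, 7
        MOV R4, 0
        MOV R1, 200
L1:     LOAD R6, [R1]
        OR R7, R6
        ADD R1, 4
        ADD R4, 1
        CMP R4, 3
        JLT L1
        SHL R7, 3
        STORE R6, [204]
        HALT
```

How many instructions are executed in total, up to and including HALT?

R7=9
R6=7
R4=0
R1=200
R6=M[200]=3
R7=9|3=11
R1=200+4=204
R4=0+1=1
CMP R4, 3  (cmp 1,3)
JLT L1: taken
R6=M[204]=16
R7=11|16=27
R1=204+4=208
R4=1+1=2
CMP R4, 3  (cmp 2,3)
JLT L1: taken
R6=M[208]=24
R7=27|24=27
R1=208+4=212
R4=2+1=3
CMP R4, 3  (cmp 3,3)
JLT L1: not taken
R7=27<<3=216
STORE R6, [204] → M[204]=24
halt.
Total executed instructions: 25.

25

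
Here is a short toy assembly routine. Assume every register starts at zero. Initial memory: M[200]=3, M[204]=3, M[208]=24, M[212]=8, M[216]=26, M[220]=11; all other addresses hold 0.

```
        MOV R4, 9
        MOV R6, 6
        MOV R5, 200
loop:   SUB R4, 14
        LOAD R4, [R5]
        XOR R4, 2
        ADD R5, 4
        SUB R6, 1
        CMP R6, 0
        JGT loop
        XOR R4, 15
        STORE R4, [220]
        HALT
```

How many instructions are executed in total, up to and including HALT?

48

R4=9
R6=6
R5=200
R4=9-14=-5
R4=M[200]=3
R4=3^2=1
R5=200+4=204
R6=6-1=5
CMP R6, 0  (cmp 5,0)
JGT loop: taken
R4=1-14=-13
R4=M[204]=3
R4=3^2=1
R5=204+4=208
R6=5-1=4
CMP R6, 0  (cmp 4,0)
JGT loop: taken
R4=1-14=-13
R4=M[208]=24
R4=24^2=26
R5=208+4=212
R6=4-1=3
CMP R6, 0  (cmp 3,0)
JGT loop: taken
R4=26-14=12
R4=M[212]=8
R4=8^2=10
R5=212+4=216
R6=3-1=2
CMP R6, 0  (cmp 2,0)
JGT loop: taken
R4=10-14=-4
R4=M[216]=26
R4=26^2=24
R5=216+4=220
R6=2-1=1
CMP R6, 0  (cmp 1,0)
JGT loop: taken
R4=24-14=10
R4=M[220]=11
R4=11^2=9
R5=220+4=224
R6=1-1=0
CMP R6, 0  (cmp 0,0)
JGT loop: not taken
R4=9^15=6
STORE R4, [220] → M[220]=6
halt.
Total executed instructions: 48.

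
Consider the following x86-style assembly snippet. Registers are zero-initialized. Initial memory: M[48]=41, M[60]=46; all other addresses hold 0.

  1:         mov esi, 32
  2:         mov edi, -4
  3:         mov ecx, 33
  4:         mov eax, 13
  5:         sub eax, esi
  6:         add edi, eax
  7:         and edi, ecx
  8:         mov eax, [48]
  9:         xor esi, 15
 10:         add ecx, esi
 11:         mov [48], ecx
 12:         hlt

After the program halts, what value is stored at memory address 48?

esi=32
edi=-4
ecx=33
eax=13
eax=13-32=-19
edi=(-4)+(-19)=-23
edi=(-23)&33=33
eax=M[48]=41
esi=32^15=47
ecx=33+47=80
mov [48], ecx → M[48]=80
halt.

80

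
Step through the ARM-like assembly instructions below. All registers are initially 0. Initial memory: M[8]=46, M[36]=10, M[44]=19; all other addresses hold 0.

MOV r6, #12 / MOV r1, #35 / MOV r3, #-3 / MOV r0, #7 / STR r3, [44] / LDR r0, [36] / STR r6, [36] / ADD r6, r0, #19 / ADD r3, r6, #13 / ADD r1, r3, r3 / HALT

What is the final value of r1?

after MOV r6, #12: r6=12
after MOV r1, #35: r1=35
after MOV r3, #-3: r3=-3
after MOV r0, #7: r0=7
STR r3, [44] → M[44]=-3
after LDR r0, [36]: r0=M[36]=10
STR r6, [36] → M[36]=12
after ADD r6, r0, #19: r6=10+19=29
after ADD r3, r6, #13: r3=29+13=42
after ADD r1, r3, r3: r1=42+42=84
halt.

84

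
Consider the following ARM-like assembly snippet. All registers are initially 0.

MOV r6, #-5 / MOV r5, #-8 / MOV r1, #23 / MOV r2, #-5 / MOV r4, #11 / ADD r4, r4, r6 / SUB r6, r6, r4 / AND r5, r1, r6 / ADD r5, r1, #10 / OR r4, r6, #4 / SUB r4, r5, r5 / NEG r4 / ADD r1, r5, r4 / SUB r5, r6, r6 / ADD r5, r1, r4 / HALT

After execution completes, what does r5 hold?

r6=-5
r5=-8
r1=23
r2=-5
r4=11
r4=11+(-5)=6
r6=(-5)-6=-11
r5=23&(-11)=21
r5=23+10=33
r4=(-11)|4=-11
r4=33-33=0
r4=-(0)=0
r1=33+0=33
r5=(-11)-(-11)=0
r5=33+0=33
halt.

33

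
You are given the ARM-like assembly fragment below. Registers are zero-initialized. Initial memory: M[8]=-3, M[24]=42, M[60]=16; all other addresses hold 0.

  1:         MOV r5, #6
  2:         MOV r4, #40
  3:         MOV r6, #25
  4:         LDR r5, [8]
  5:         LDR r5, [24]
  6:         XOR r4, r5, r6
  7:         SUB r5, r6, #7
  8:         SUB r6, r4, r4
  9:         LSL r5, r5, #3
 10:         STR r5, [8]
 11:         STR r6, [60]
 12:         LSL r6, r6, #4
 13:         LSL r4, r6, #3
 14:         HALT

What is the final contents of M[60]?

MOV r5, #6 → r5=6
MOV r4, #40 → r4=40
MOV r6, #25 → r6=25
LDR r5, [8] → r5=M[8]=-3
LDR r5, [24] → r5=M[24]=42
XOR r4, r5, r6 → r4=42^25=51
SUB r5, r6, #7 → r5=25-7=18
SUB r6, r4, r4 → r6=51-51=0
LSL r5, r5, #3 → r5=18<<3=144
STR r5, [8] → M[8]=144
STR r6, [60] → M[60]=0
LSL r6, r6, #4 → r6=0<<4=0
LSL r4, r6, #3 → r4=0<<3=0
halt.

0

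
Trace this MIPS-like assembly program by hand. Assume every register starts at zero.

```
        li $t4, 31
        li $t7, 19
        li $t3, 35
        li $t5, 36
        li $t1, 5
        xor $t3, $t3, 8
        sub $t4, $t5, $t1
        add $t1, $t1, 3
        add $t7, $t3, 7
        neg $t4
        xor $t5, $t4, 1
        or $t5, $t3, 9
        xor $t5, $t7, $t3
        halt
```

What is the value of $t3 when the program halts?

43

$t4=31
$t7=19
$t3=35
$t5=36
$t1=5
$t3=35^8=43
$t4=36-5=31
$t1=5+3=8
$t7=43+7=50
$t4=-(31)=-31
$t5=(-31)^1=-32
$t5=43|9=43
$t5=50^43=25
halt.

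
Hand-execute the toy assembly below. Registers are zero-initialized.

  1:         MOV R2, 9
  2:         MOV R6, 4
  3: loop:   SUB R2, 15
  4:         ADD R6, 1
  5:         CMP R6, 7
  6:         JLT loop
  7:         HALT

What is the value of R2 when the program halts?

-36

MOV R2, 9 → R2=9
MOV R6, 4 → R6=4
SUB R2, 15 → R2=9-15=-6
ADD R6, 1 → R6=4+1=5
CMP R6, 7  (cmp 5,7)
JLT loop: taken
SUB R2, 15 → R2=(-6)-15=-21
ADD R6, 1 → R6=5+1=6
CMP R6, 7  (cmp 6,7)
JLT loop: taken
SUB R2, 15 → R2=(-21)-15=-36
ADD R6, 1 → R6=6+1=7
CMP R6, 7  (cmp 7,7)
JLT loop: not taken
halt.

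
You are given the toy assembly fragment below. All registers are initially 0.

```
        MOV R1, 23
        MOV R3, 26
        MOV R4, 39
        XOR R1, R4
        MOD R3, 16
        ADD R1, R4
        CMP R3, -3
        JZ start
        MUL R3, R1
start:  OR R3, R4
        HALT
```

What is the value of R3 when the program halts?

MOV R1, 23 → R1=23
MOV R3, 26 → R3=26
MOV R4, 39 → R4=39
XOR R1, R4 → R1=23^39=48
MOD R3, 16 → R3=26%16=10
ADD R1, R4 → R1=48+39=87
CMP R3, -3  (cmp 10,-3)
JZ start: not taken
MUL R3, R1 → R3=10*87=870
OR R3, R4 → R3=870|39=871
halt.

871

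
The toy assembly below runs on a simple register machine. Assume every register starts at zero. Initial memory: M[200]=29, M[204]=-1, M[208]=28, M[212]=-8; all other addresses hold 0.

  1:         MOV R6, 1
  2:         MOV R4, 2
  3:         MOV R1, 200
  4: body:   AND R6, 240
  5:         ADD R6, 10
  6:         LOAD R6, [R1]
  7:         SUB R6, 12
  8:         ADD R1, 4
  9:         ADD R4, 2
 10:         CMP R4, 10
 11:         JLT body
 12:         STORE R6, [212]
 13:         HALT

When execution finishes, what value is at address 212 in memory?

MOV R6, 1 → R6=1
MOV R4, 2 → R4=2
MOV R1, 200 → R1=200
AND R6, 240 → R6=1&240=0
ADD R6, 10 → R6=0+10=10
LOAD R6, [R1] → R6=M[200]=29
SUB R6, 12 → R6=29-12=17
ADD R1, 4 → R1=200+4=204
ADD R4, 2 → R4=2+2=4
CMP R4, 10  (cmp 4,10)
JLT body: taken
AND R6, 240 → R6=17&240=16
ADD R6, 10 → R6=16+10=26
LOAD R6, [R1] → R6=M[204]=-1
SUB R6, 12 → R6=(-1)-12=-13
ADD R1, 4 → R1=204+4=208
ADD R4, 2 → R4=4+2=6
CMP R4, 10  (cmp 6,10)
JLT body: taken
AND R6, 240 → R6=(-13)&240=240
ADD R6, 10 → R6=240+10=250
LOAD R6, [R1] → R6=M[208]=28
SUB R6, 12 → R6=28-12=16
ADD R1, 4 → R1=208+4=212
ADD R4, 2 → R4=6+2=8
CMP R4, 10  (cmp 8,10)
JLT body: taken
AND R6, 240 → R6=16&240=16
ADD R6, 10 → R6=16+10=26
LOAD R6, [R1] → R6=M[212]=-8
SUB R6, 12 → R6=(-8)-12=-20
ADD R1, 4 → R1=212+4=216
ADD R4, 2 → R4=8+2=10
CMP R4, 10  (cmp 10,10)
JLT body: not taken
STORE R6, [212] → M[212]=-20
halt.

-20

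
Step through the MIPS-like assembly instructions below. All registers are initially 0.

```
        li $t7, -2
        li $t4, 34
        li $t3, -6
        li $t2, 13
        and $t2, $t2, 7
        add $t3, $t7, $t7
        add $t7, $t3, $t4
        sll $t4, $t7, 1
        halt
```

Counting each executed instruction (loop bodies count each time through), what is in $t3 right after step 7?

-4

$t7=-2
$t4=34
$t3=-6
$t2=13
$t2=13&7=5
$t3=(-2)+(-2)=-4
$t7=(-4)+34=30
After step 7: $t3 = -4.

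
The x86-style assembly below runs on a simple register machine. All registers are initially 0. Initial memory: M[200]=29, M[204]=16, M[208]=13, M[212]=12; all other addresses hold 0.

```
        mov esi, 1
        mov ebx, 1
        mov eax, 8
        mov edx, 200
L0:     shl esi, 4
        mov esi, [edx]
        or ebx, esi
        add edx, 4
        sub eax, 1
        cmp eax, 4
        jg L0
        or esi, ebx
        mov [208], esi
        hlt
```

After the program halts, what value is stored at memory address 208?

29

mov esi, 1 → esi=1
mov ebx, 1 → ebx=1
mov eax, 8 → eax=8
mov edx, 200 → edx=200
shl esi, 4 → esi=1<<4=16
mov esi, [edx] → esi=M[200]=29
or ebx, esi → ebx=1|29=29
add edx, 4 → edx=200+4=204
sub eax, 1 → eax=8-1=7
cmp eax, 4  (cmp 7,4)
jg L0: taken
shl esi, 4 → esi=29<<4=464
mov esi, [edx] → esi=M[204]=16
or ebx, esi → ebx=29|16=29
add edx, 4 → edx=204+4=208
sub eax, 1 → eax=7-1=6
cmp eax, 4  (cmp 6,4)
jg L0: taken
shl esi, 4 → esi=16<<4=256
mov esi, [edx] → esi=M[208]=13
or ebx, esi → ebx=29|13=29
add edx, 4 → edx=208+4=212
sub eax, 1 → eax=6-1=5
cmp eax, 4  (cmp 5,4)
jg L0: taken
shl esi, 4 → esi=13<<4=208
mov esi, [edx] → esi=M[212]=12
or ebx, esi → ebx=29|12=29
add edx, 4 → edx=212+4=216
sub eax, 1 → eax=5-1=4
cmp eax, 4  (cmp 4,4)
jg L0: not taken
or esi, ebx → esi=12|29=29
mov [208], esi → M[208]=29
halt.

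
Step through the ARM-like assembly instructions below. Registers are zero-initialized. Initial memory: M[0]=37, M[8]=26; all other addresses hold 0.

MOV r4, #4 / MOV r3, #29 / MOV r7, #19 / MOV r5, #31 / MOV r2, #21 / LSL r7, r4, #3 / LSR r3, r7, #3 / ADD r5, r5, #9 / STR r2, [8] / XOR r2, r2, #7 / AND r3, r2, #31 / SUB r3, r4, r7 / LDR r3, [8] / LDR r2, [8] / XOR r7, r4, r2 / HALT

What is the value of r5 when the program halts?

40

MOV r4, #4 → r4=4
MOV r3, #29 → r3=29
MOV r7, #19 → r7=19
MOV r5, #31 → r5=31
MOV r2, #21 → r2=21
LSL r7, r4, #3 → r7=4<<3=32
LSR r3, r7, #3 → r3=32>>3=4
ADD r5, r5, #9 → r5=31+9=40
STR r2, [8] → M[8]=21
XOR r2, r2, #7 → r2=21^7=18
AND r3, r2, #31 → r3=18&31=18
SUB r3, r4, r7 → r3=4-32=-28
LDR r3, [8] → r3=M[8]=21
LDR r2, [8] → r2=M[8]=21
XOR r7, r4, r2 → r7=4^21=17
halt.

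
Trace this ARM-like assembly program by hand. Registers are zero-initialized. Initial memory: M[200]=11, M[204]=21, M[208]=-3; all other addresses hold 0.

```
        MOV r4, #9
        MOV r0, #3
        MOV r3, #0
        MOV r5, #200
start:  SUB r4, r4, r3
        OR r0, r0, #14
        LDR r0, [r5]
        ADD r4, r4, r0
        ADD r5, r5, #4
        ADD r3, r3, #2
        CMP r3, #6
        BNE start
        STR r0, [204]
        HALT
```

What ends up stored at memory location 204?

MOV r4, #9 → r4=9
MOV r0, #3 → r0=3
MOV r3, #0 → r3=0
MOV r5, #200 → r5=200
SUB r4, r4, r3 → r4=9-0=9
OR r0, r0, #14 → r0=3|14=15
LDR r0, [r5] → r0=M[200]=11
ADD r4, r4, r0 → r4=9+11=20
ADD r5, r5, #4 → r5=200+4=204
ADD r3, r3, #2 → r3=0+2=2
CMP r3, #6  (cmp 2,6)
BNE start: taken
SUB r4, r4, r3 → r4=20-2=18
OR r0, r0, #14 → r0=11|14=15
LDR r0, [r5] → r0=M[204]=21
ADD r4, r4, r0 → r4=18+21=39
ADD r5, r5, #4 → r5=204+4=208
ADD r3, r3, #2 → r3=2+2=4
CMP r3, #6  (cmp 4,6)
BNE start: taken
SUB r4, r4, r3 → r4=39-4=35
OR r0, r0, #14 → r0=21|14=31
LDR r0, [r5] → r0=M[208]=-3
ADD r4, r4, r0 → r4=35+(-3)=32
ADD r5, r5, #4 → r5=208+4=212
ADD r3, r3, #2 → r3=4+2=6
CMP r3, #6  (cmp 6,6)
BNE start: not taken
STR r0, [204] → M[204]=-3
halt.

-3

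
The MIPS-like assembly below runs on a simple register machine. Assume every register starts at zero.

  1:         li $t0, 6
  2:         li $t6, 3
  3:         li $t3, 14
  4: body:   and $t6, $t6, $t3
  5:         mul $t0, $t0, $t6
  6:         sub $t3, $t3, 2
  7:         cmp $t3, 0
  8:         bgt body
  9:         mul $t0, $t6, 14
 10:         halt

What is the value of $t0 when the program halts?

$t0=6
$t6=3
$t3=14
$t6=3&14=2
$t0=6*2=12
$t3=14-2=12
cmp $t3, 0  (cmp 12,0)
bgt body: taken
$t6=2&12=0
$t0=12*0=0
$t3=12-2=10
cmp $t3, 0  (cmp 10,0)
bgt body: taken
$t6=0&10=0
$t0=0*0=0
$t3=10-2=8
cmp $t3, 0  (cmp 8,0)
bgt body: taken
$t6=0&8=0
$t0=0*0=0
$t3=8-2=6
cmp $t3, 0  (cmp 6,0)
bgt body: taken
$t6=0&6=0
$t0=0*0=0
$t3=6-2=4
cmp $t3, 0  (cmp 4,0)
bgt body: taken
$t6=0&4=0
$t0=0*0=0
$t3=4-2=2
cmp $t3, 0  (cmp 2,0)
bgt body: taken
$t6=0&2=0
$t0=0*0=0
$t3=2-2=0
cmp $t3, 0  (cmp 0,0)
bgt body: not taken
$t0=0*14=0
halt.

0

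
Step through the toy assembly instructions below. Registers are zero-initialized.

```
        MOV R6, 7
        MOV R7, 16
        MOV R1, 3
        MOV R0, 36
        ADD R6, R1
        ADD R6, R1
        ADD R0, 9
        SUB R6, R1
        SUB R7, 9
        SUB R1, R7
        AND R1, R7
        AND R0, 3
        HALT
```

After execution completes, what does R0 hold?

MOV R6, 7 → R6=7
MOV R7, 16 → R7=16
MOV R1, 3 → R1=3
MOV R0, 36 → R0=36
ADD R6, R1 → R6=7+3=10
ADD R6, R1 → R6=10+3=13
ADD R0, 9 → R0=36+9=45
SUB R6, R1 → R6=13-3=10
SUB R7, 9 → R7=16-9=7
SUB R1, R7 → R1=3-7=-4
AND R1, R7 → R1=(-4)&7=4
AND R0, 3 → R0=45&3=1
halt.

1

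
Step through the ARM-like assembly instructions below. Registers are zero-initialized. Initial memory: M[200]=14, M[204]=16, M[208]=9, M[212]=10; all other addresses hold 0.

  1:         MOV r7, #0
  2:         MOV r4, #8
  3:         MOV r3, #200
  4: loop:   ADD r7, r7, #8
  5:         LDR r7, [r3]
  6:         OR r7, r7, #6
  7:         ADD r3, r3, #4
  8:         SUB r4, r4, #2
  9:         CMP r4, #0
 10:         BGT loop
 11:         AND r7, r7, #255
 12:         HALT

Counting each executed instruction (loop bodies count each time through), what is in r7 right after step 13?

22

MOV r7, #0 → r7=0
MOV r4, #8 → r4=8
MOV r3, #200 → r3=200
ADD r7, r7, #8 → r7=0+8=8
LDR r7, [r3] → r7=M[200]=14
OR r7, r7, #6 → r7=14|6=14
ADD r3, r3, #4 → r3=200+4=204
SUB r4, r4, #2 → r4=8-2=6
CMP r4, #0  (cmp 6,0)
BGT loop: taken
ADD r7, r7, #8 → r7=14+8=22
LDR r7, [r3] → r7=M[204]=16
OR r7, r7, #6 → r7=16|6=22
After step 13: r7 = 22.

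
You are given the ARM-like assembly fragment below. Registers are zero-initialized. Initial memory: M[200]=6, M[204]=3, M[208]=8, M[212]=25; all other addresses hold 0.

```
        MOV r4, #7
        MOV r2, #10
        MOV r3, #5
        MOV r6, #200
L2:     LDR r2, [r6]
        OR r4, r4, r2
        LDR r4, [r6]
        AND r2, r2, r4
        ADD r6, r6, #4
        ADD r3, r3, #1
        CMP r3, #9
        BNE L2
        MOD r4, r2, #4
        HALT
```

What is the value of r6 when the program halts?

216

r4=7
r2=10
r3=5
r6=200
r2=M[200]=6
r4=7|6=7
r4=M[200]=6
r2=6&6=6
r6=200+4=204
r3=5+1=6
CMP r3, #9  (cmp 6,9)
BNE L2: taken
r2=M[204]=3
r4=6|3=7
r4=M[204]=3
r2=3&3=3
r6=204+4=208
r3=6+1=7
CMP r3, #9  (cmp 7,9)
BNE L2: taken
r2=M[208]=8
r4=3|8=11
r4=M[208]=8
r2=8&8=8
r6=208+4=212
r3=7+1=8
CMP r3, #9  (cmp 8,9)
BNE L2: taken
r2=M[212]=25
r4=8|25=25
r4=M[212]=25
r2=25&25=25
r6=212+4=216
r3=8+1=9
CMP r3, #9  (cmp 9,9)
BNE L2: not taken
r4=25%4=1
halt.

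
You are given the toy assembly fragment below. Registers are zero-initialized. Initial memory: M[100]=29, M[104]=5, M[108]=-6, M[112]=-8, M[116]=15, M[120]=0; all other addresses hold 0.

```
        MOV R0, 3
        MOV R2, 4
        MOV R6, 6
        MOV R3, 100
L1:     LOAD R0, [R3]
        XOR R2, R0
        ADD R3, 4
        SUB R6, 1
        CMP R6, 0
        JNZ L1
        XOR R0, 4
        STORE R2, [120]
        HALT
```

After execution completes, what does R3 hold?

R0=3
R2=4
R6=6
R3=100
R0=M[100]=29
R2=4^29=25
R3=100+4=104
R6=6-1=5
CMP R6, 0  (cmp 5,0)
JNZ L1: taken
R0=M[104]=5
R2=25^5=28
R3=104+4=108
R6=5-1=4
CMP R6, 0  (cmp 4,0)
JNZ L1: taken
R0=M[108]=-6
R2=28^(-6)=-26
R3=108+4=112
R6=4-1=3
CMP R6, 0  (cmp 3,0)
JNZ L1: taken
R0=M[112]=-8
R2=(-26)^(-8)=30
R3=112+4=116
R6=3-1=2
CMP R6, 0  (cmp 2,0)
JNZ L1: taken
R0=M[116]=15
R2=30^15=17
R3=116+4=120
R6=2-1=1
CMP R6, 0  (cmp 1,0)
JNZ L1: taken
R0=M[120]=0
R2=17^0=17
R3=120+4=124
R6=1-1=0
CMP R6, 0  (cmp 0,0)
JNZ L1: not taken
R0=0^4=4
STORE R2, [120] → M[120]=17
halt.

124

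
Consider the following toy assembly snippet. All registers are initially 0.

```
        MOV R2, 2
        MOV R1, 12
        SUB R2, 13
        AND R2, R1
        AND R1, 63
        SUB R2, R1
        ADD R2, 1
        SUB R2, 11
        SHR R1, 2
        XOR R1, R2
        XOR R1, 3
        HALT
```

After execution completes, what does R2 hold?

R2=2
R1=12
R2=2-13=-11
R2=(-11)&12=4
R1=12&63=12
R2=4-12=-8
R2=(-8)+1=-7
R2=(-7)-11=-18
R1=12>>2=3
R1=3^(-18)=-19
R1=(-19)^3=-18
halt.

-18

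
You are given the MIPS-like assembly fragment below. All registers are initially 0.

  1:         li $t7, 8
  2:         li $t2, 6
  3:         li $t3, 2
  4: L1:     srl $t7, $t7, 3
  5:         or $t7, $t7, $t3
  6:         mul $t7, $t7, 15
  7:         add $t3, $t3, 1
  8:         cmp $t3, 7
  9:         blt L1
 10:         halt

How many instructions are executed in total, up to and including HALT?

$t7=8
$t2=6
$t3=2
$t7=8>>3=1
$t7=1|2=3
$t7=3*15=45
$t3=2+1=3
cmp $t3, 7  (cmp 3,7)
blt L1: taken
$t7=45>>3=5
$t7=5|3=7
$t7=7*15=105
$t3=3+1=4
cmp $t3, 7  (cmp 4,7)
blt L1: taken
$t7=105>>3=13
$t7=13|4=13
$t7=13*15=195
$t3=4+1=5
cmp $t3, 7  (cmp 5,7)
blt L1: taken
$t7=195>>3=24
$t7=24|5=29
$t7=29*15=435
$t3=5+1=6
cmp $t3, 7  (cmp 6,7)
blt L1: taken
$t7=435>>3=54
$t7=54|6=54
$t7=54*15=810
$t3=6+1=7
cmp $t3, 7  (cmp 7,7)
blt L1: not taken
halt.
Total executed instructions: 34.

34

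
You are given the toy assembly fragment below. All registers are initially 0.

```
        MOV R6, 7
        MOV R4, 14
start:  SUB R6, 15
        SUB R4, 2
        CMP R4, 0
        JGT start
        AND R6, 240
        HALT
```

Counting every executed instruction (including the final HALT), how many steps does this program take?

MOV R6, 7 → R6=7
MOV R4, 14 → R4=14
SUB R6, 15 → R6=7-15=-8
SUB R4, 2 → R4=14-2=12
CMP R4, 0  (cmp 12,0)
JGT start: taken
SUB R6, 15 → R6=(-8)-15=-23
SUB R4, 2 → R4=12-2=10
CMP R4, 0  (cmp 10,0)
JGT start: taken
SUB R6, 15 → R6=(-23)-15=-38
SUB R4, 2 → R4=10-2=8
CMP R4, 0  (cmp 8,0)
JGT start: taken
SUB R6, 15 → R6=(-38)-15=-53
SUB R4, 2 → R4=8-2=6
CMP R4, 0  (cmp 6,0)
JGT start: taken
SUB R6, 15 → R6=(-53)-15=-68
SUB R4, 2 → R4=6-2=4
CMP R4, 0  (cmp 4,0)
JGT start: taken
SUB R6, 15 → R6=(-68)-15=-83
SUB R4, 2 → R4=4-2=2
CMP R4, 0  (cmp 2,0)
JGT start: taken
SUB R6, 15 → R6=(-83)-15=-98
SUB R4, 2 → R4=2-2=0
CMP R4, 0  (cmp 0,0)
JGT start: not taken
AND R6, 240 → R6=(-98)&240=144
halt.
Total executed instructions: 32.

32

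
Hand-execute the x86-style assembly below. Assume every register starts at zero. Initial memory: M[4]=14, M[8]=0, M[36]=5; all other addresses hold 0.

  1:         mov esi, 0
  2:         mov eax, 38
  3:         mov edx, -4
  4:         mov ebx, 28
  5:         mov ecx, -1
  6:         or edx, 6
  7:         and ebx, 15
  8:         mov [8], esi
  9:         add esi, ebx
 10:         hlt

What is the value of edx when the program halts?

-2

after mov esi, 0: esi=0
after mov eax, 38: eax=38
after mov edx, -4: edx=-4
after mov ebx, 28: ebx=28
after mov ecx, -1: ecx=-1
after or edx, 6: edx=(-4)|6=-2
after and ebx, 15: ebx=28&15=12
mov [8], esi → M[8]=0
after add esi, ebx: esi=0+12=12
halt.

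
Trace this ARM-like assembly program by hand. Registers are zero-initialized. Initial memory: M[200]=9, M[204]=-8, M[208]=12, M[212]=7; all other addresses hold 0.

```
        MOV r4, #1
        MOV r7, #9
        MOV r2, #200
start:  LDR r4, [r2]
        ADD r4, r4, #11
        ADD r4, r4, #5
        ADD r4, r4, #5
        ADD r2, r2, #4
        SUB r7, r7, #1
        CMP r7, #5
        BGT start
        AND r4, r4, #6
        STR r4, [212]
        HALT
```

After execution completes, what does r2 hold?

216

after MOV r4, #1: r4=1
after MOV r7, #9: r7=9
after MOV r2, #200: r2=200
after LDR r4, [r2]: r4=M[200]=9
after ADD r4, r4, #11: r4=9+11=20
after ADD r4, r4, #5: r4=20+5=25
after ADD r4, r4, #5: r4=25+5=30
after ADD r2, r2, #4: r2=200+4=204
after SUB r7, r7, #1: r7=9-1=8
CMP r7, #5  (cmp 8,5)
BGT start: taken
after LDR r4, [r2]: r4=M[204]=-8
after ADD r4, r4, #11: r4=(-8)+11=3
after ADD r4, r4, #5: r4=3+5=8
after ADD r4, r4, #5: r4=8+5=13
after ADD r2, r2, #4: r2=204+4=208
after SUB r7, r7, #1: r7=8-1=7
CMP r7, #5  (cmp 7,5)
BGT start: taken
after LDR r4, [r2]: r4=M[208]=12
after ADD r4, r4, #11: r4=12+11=23
after ADD r4, r4, #5: r4=23+5=28
after ADD r4, r4, #5: r4=28+5=33
after ADD r2, r2, #4: r2=208+4=212
after SUB r7, r7, #1: r7=7-1=6
CMP r7, #5  (cmp 6,5)
BGT start: taken
after LDR r4, [r2]: r4=M[212]=7
after ADD r4, r4, #11: r4=7+11=18
after ADD r4, r4, #5: r4=18+5=23
after ADD r4, r4, #5: r4=23+5=28
after ADD r2, r2, #4: r2=212+4=216
after SUB r7, r7, #1: r7=6-1=5
CMP r7, #5  (cmp 5,5)
BGT start: not taken
after AND r4, r4, #6: r4=28&6=4
STR r4, [212] → M[212]=4
halt.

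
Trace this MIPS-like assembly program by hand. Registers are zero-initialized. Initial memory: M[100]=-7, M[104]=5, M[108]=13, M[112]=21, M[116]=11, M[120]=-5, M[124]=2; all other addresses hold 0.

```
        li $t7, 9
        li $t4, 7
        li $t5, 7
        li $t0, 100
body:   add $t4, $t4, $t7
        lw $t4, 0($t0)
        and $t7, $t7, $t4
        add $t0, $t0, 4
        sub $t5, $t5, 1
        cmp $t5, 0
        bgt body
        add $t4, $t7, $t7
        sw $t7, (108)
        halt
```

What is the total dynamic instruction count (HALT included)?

$t7=9
$t4=7
$t5=7
$t0=100
$t4=7+9=16
$t4=M[100]=-7
$t7=9&(-7)=9
$t0=100+4=104
$t5=7-1=6
cmp $t5, 0  (cmp 6,0)
bgt body: taken
$t4=(-7)+9=2
$t4=M[104]=5
$t7=9&5=1
$t0=104+4=108
$t5=6-1=5
cmp $t5, 0  (cmp 5,0)
bgt body: taken
$t4=5+1=6
$t4=M[108]=13
$t7=1&13=1
$t0=108+4=112
$t5=5-1=4
cmp $t5, 0  (cmp 4,0)
bgt body: taken
$t4=13+1=14
$t4=M[112]=21
$t7=1&21=1
$t0=112+4=116
$t5=4-1=3
cmp $t5, 0  (cmp 3,0)
bgt body: taken
$t4=21+1=22
$t4=M[116]=11
$t7=1&11=1
$t0=116+4=120
$t5=3-1=2
cmp $t5, 0  (cmp 2,0)
bgt body: taken
$t4=11+1=12
$t4=M[120]=-5
$t7=1&(-5)=1
$t0=120+4=124
$t5=2-1=1
cmp $t5, 0  (cmp 1,0)
bgt body: taken
$t4=(-5)+1=-4
$t4=M[124]=2
$t7=1&2=0
$t0=124+4=128
$t5=1-1=0
cmp $t5, 0  (cmp 0,0)
bgt body: not taken
$t4=0+0=0
sw $t7, (108) → M[108]=0
halt.
Total executed instructions: 56.

56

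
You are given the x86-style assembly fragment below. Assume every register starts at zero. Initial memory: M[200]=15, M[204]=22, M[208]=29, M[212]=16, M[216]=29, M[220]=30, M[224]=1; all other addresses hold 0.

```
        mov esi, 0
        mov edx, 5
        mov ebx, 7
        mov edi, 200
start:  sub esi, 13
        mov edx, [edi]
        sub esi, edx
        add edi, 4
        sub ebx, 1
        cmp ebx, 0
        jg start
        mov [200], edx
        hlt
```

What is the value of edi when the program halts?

228

after mov esi, 0: esi=0
after mov edx, 5: edx=5
after mov ebx, 7: ebx=7
after mov edi, 200: edi=200
after sub esi, 13: esi=0-13=-13
after mov edx, [edi]: edx=M[200]=15
after sub esi, edx: esi=(-13)-15=-28
after add edi, 4: edi=200+4=204
after sub ebx, 1: ebx=7-1=6
cmp ebx, 0  (cmp 6,0)
jg start: taken
after sub esi, 13: esi=(-28)-13=-41
after mov edx, [edi]: edx=M[204]=22
after sub esi, edx: esi=(-41)-22=-63
after add edi, 4: edi=204+4=208
after sub ebx, 1: ebx=6-1=5
cmp ebx, 0  (cmp 5,0)
jg start: taken
after sub esi, 13: esi=(-63)-13=-76
after mov edx, [edi]: edx=M[208]=29
after sub esi, edx: esi=(-76)-29=-105
after add edi, 4: edi=208+4=212
after sub ebx, 1: ebx=5-1=4
cmp ebx, 0  (cmp 4,0)
jg start: taken
after sub esi, 13: esi=(-105)-13=-118
after mov edx, [edi]: edx=M[212]=16
after sub esi, edx: esi=(-118)-16=-134
after add edi, 4: edi=212+4=216
after sub ebx, 1: ebx=4-1=3
cmp ebx, 0  (cmp 3,0)
jg start: taken
after sub esi, 13: esi=(-134)-13=-147
after mov edx, [edi]: edx=M[216]=29
after sub esi, edx: esi=(-147)-29=-176
after add edi, 4: edi=216+4=220
after sub ebx, 1: ebx=3-1=2
cmp ebx, 0  (cmp 2,0)
jg start: taken
after sub esi, 13: esi=(-176)-13=-189
after mov edx, [edi]: edx=M[220]=30
after sub esi, edx: esi=(-189)-30=-219
after add edi, 4: edi=220+4=224
after sub ebx, 1: ebx=2-1=1
cmp ebx, 0  (cmp 1,0)
jg start: taken
after sub esi, 13: esi=(-219)-13=-232
after mov edx, [edi]: edx=M[224]=1
after sub esi, edx: esi=(-232)-1=-233
after add edi, 4: edi=224+4=228
after sub ebx, 1: ebx=1-1=0
cmp ebx, 0  (cmp 0,0)
jg start: not taken
mov [200], edx → M[200]=1
halt.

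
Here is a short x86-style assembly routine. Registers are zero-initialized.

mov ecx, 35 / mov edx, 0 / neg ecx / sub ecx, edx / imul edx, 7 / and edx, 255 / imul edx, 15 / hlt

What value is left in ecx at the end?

-35

mov ecx, 35 → ecx=35
mov edx, 0 → edx=0
neg ecx → ecx=-(35)=-35
sub ecx, edx → ecx=(-35)-0=-35
imul edx, 7 → edx=0*7=0
and edx, 255 → edx=0&255=0
imul edx, 15 → edx=0*15=0
halt.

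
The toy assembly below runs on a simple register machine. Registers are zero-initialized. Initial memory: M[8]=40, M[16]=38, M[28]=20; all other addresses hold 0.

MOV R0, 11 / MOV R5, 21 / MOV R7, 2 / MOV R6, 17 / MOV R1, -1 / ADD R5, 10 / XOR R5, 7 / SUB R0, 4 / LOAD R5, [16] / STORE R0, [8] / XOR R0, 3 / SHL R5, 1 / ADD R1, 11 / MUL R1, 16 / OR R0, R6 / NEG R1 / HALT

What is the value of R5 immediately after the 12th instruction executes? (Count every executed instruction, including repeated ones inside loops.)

76

MOV R0, 11 → R0=11
MOV R5, 21 → R5=21
MOV R7, 2 → R7=2
MOV R6, 17 → R6=17
MOV R1, -1 → R1=-1
ADD R5, 10 → R5=21+10=31
XOR R5, 7 → R5=31^7=24
SUB R0, 4 → R0=11-4=7
LOAD R5, [16] → R5=M[16]=38
STORE R0, [8] → M[8]=7
XOR R0, 3 → R0=7^3=4
SHL R5, 1 → R5=38<<1=76
After step 12: R5 = 76.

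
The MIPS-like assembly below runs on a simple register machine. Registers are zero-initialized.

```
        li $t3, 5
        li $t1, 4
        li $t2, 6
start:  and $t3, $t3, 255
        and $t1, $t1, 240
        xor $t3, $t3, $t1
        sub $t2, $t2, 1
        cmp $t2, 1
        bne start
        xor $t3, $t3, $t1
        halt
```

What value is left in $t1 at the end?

0

after li $t3, 5: $t3=5
after li $t1, 4: $t1=4
after li $t2, 6: $t2=6
after and $t3, $t3, 255: $t3=5&255=5
after and $t1, $t1, 240: $t1=4&240=0
after xor $t3, $t3, $t1: $t3=5^0=5
after sub $t2, $t2, 1: $t2=6-1=5
cmp $t2, 1  (cmp 5,1)
bne start: taken
after and $t3, $t3, 255: $t3=5&255=5
after and $t1, $t1, 240: $t1=0&240=0
after xor $t3, $t3, $t1: $t3=5^0=5
after sub $t2, $t2, 1: $t2=5-1=4
cmp $t2, 1  (cmp 4,1)
bne start: taken
after and $t3, $t3, 255: $t3=5&255=5
after and $t1, $t1, 240: $t1=0&240=0
after xor $t3, $t3, $t1: $t3=5^0=5
after sub $t2, $t2, 1: $t2=4-1=3
cmp $t2, 1  (cmp 3,1)
bne start: taken
after and $t3, $t3, 255: $t3=5&255=5
after and $t1, $t1, 240: $t1=0&240=0
after xor $t3, $t3, $t1: $t3=5^0=5
after sub $t2, $t2, 1: $t2=3-1=2
cmp $t2, 1  (cmp 2,1)
bne start: taken
after and $t3, $t3, 255: $t3=5&255=5
after and $t1, $t1, 240: $t1=0&240=0
after xor $t3, $t3, $t1: $t3=5^0=5
after sub $t2, $t2, 1: $t2=2-1=1
cmp $t2, 1  (cmp 1,1)
bne start: not taken
after xor $t3, $t3, $t1: $t3=5^0=5
halt.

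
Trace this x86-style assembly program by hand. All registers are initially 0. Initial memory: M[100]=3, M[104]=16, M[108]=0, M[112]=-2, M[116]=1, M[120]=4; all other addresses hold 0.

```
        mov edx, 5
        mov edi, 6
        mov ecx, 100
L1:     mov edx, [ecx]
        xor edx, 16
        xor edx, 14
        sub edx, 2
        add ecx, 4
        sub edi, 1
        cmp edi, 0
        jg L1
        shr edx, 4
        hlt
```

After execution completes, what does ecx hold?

edx=5
edi=6
ecx=100
edx=M[100]=3
edx=3^16=19
edx=19^14=29
edx=29-2=27
ecx=100+4=104
edi=6-1=5
cmp edi, 0  (cmp 5,0)
jg L1: taken
edx=M[104]=16
edx=16^16=0
edx=0^14=14
edx=14-2=12
ecx=104+4=108
edi=5-1=4
cmp edi, 0  (cmp 4,0)
jg L1: taken
edx=M[108]=0
edx=0^16=16
edx=16^14=30
edx=30-2=28
ecx=108+4=112
edi=4-1=3
cmp edi, 0  (cmp 3,0)
jg L1: taken
edx=M[112]=-2
edx=(-2)^16=-18
edx=(-18)^14=-32
edx=(-32)-2=-34
ecx=112+4=116
edi=3-1=2
cmp edi, 0  (cmp 2,0)
jg L1: taken
edx=M[116]=1
edx=1^16=17
edx=17^14=31
edx=31-2=29
ecx=116+4=120
edi=2-1=1
cmp edi, 0  (cmp 1,0)
jg L1: taken
edx=M[120]=4
edx=4^16=20
edx=20^14=26
edx=26-2=24
ecx=120+4=124
edi=1-1=0
cmp edi, 0  (cmp 0,0)
jg L1: not taken
edx=24>>4=1
halt.

124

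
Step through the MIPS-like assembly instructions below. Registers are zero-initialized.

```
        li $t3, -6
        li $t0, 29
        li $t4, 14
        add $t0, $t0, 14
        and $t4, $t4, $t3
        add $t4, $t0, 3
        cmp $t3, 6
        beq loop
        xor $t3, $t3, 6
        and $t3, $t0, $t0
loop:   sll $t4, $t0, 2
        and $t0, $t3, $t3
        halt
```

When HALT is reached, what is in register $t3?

43

li $t3, -6 → $t3=-6
li $t0, 29 → $t0=29
li $t4, 14 → $t4=14
add $t0, $t0, 14 → $t0=29+14=43
and $t4, $t4, $t3 → $t4=14&(-6)=10
add $t4, $t0, 3 → $t4=43+3=46
cmp $t3, 6  (cmp -6,6)
beq loop: not taken
xor $t3, $t3, 6 → $t3=(-6)^6=-4
and $t3, $t0, $t0 → $t3=43&43=43
sll $t4, $t0, 2 → $t4=43<<2=172
and $t0, $t3, $t3 → $t0=43&43=43
halt.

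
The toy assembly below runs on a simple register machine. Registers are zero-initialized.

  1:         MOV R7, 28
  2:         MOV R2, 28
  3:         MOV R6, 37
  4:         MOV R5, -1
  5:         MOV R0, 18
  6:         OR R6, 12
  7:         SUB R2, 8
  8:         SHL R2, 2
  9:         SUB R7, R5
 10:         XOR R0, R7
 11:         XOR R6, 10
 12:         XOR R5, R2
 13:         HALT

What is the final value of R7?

after MOV R7, 28: R7=28
after MOV R2, 28: R2=28
after MOV R6, 37: R6=37
after MOV R5, -1: R5=-1
after MOV R0, 18: R0=18
after OR R6, 12: R6=37|12=45
after SUB R2, 8: R2=28-8=20
after SHL R2, 2: R2=20<<2=80
after SUB R7, R5: R7=28-(-1)=29
after XOR R0, R7: R0=18^29=15
after XOR R6, 10: R6=45^10=39
after XOR R5, R2: R5=(-1)^80=-81
halt.

29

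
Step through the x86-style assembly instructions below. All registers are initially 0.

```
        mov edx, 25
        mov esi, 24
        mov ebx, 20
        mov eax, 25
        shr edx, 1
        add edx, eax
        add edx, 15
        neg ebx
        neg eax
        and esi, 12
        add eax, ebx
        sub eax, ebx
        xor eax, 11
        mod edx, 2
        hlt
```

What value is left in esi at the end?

edx=25
esi=24
ebx=20
eax=25
edx=25>>1=12
edx=12+25=37
edx=37+15=52
ebx=-(20)=-20
eax=-(25)=-25
esi=24&12=8
eax=(-25)+(-20)=-45
eax=(-45)-(-20)=-25
eax=(-25)^11=-20
edx=52%2=0
halt.

8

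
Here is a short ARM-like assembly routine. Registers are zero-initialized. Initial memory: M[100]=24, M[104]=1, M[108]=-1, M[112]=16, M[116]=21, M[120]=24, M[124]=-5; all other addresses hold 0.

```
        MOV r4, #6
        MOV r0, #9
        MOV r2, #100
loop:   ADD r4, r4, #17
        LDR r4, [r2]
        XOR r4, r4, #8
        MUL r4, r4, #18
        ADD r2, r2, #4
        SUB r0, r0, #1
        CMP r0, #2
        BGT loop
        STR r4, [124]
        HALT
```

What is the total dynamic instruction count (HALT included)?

61

after MOV r4, #6: r4=6
after MOV r0, #9: r0=9
after MOV r2, #100: r2=100
after ADD r4, r4, #17: r4=6+17=23
after LDR r4, [r2]: r4=M[100]=24
after XOR r4, r4, #8: r4=24^8=16
after MUL r4, r4, #18: r4=16*18=288
after ADD r2, r2, #4: r2=100+4=104
after SUB r0, r0, #1: r0=9-1=8
CMP r0, #2  (cmp 8,2)
BGT loop: taken
after ADD r4, r4, #17: r4=288+17=305
after LDR r4, [r2]: r4=M[104]=1
after XOR r4, r4, #8: r4=1^8=9
after MUL r4, r4, #18: r4=9*18=162
after ADD r2, r2, #4: r2=104+4=108
after SUB r0, r0, #1: r0=8-1=7
CMP r0, #2  (cmp 7,2)
BGT loop: taken
after ADD r4, r4, #17: r4=162+17=179
after LDR r4, [r2]: r4=M[108]=-1
after XOR r4, r4, #8: r4=(-1)^8=-9
after MUL r4, r4, #18: r4=(-9)*18=-162
after ADD r2, r2, #4: r2=108+4=112
after SUB r0, r0, #1: r0=7-1=6
CMP r0, #2  (cmp 6,2)
BGT loop: taken
after ADD r4, r4, #17: r4=(-162)+17=-145
after LDR r4, [r2]: r4=M[112]=16
after XOR r4, r4, #8: r4=16^8=24
after MUL r4, r4, #18: r4=24*18=432
after ADD r2, r2, #4: r2=112+4=116
after SUB r0, r0, #1: r0=6-1=5
CMP r0, #2  (cmp 5,2)
BGT loop: taken
after ADD r4, r4, #17: r4=432+17=449
after LDR r4, [r2]: r4=M[116]=21
after XOR r4, r4, #8: r4=21^8=29
after MUL r4, r4, #18: r4=29*18=522
after ADD r2, r2, #4: r2=116+4=120
after SUB r0, r0, #1: r0=5-1=4
CMP r0, #2  (cmp 4,2)
BGT loop: taken
after ADD r4, r4, #17: r4=522+17=539
after LDR r4, [r2]: r4=M[120]=24
after XOR r4, r4, #8: r4=24^8=16
after MUL r4, r4, #18: r4=16*18=288
after ADD r2, r2, #4: r2=120+4=124
after SUB r0, r0, #1: r0=4-1=3
CMP r0, #2  (cmp 3,2)
BGT loop: taken
after ADD r4, r4, #17: r4=288+17=305
after LDR r4, [r2]: r4=M[124]=-5
after XOR r4, r4, #8: r4=(-5)^8=-13
after MUL r4, r4, #18: r4=(-13)*18=-234
after ADD r2, r2, #4: r2=124+4=128
after SUB r0, r0, #1: r0=3-1=2
CMP r0, #2  (cmp 2,2)
BGT loop: not taken
STR r4, [124] → M[124]=-234
halt.
Total executed instructions: 61.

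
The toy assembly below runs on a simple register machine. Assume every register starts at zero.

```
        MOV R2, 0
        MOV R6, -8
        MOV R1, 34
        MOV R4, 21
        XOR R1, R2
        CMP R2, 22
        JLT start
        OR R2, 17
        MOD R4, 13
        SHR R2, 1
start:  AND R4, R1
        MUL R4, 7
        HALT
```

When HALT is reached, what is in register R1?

R2=0
R6=-8
R1=34
R4=21
R1=34^0=34
CMP R2, 22  (cmp 0,22)
JLT start: taken
R4=21&34=0
R4=0*7=0
halt.

34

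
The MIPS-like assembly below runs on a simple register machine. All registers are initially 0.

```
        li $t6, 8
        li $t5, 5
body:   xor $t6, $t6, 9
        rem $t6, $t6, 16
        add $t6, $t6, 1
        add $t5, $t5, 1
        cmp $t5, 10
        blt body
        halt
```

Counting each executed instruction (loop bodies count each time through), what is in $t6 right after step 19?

6

after li $t6, 8: $t6=8
after li $t5, 5: $t5=5
after xor $t6, $t6, 9: $t6=8^9=1
after rem $t6, $t6, 16: $t6=1%16=1
after add $t6, $t6, 1: $t6=1+1=2
after add $t5, $t5, 1: $t5=5+1=6
cmp $t5, 10  (cmp 6,10)
blt body: taken
after xor $t6, $t6, 9: $t6=2^9=11
after rem $t6, $t6, 16: $t6=11%16=11
after add $t6, $t6, 1: $t6=11+1=12
after add $t5, $t5, 1: $t5=6+1=7
cmp $t5, 10  (cmp 7,10)
blt body: taken
after xor $t6, $t6, 9: $t6=12^9=5
after rem $t6, $t6, 16: $t6=5%16=5
after add $t6, $t6, 1: $t6=5+1=6
after add $t5, $t5, 1: $t5=7+1=8
cmp $t5, 10  (cmp 8,10)
After step 19: $t6 = 6.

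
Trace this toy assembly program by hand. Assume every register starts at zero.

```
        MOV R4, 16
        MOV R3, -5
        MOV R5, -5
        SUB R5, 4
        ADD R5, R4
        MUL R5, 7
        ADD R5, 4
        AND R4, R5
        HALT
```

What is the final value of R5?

53

MOV R4, 16 → R4=16
MOV R3, -5 → R3=-5
MOV R5, -5 → R5=-5
SUB R5, 4 → R5=(-5)-4=-9
ADD R5, R4 → R5=(-9)+16=7
MUL R5, 7 → R5=7*7=49
ADD R5, 4 → R5=49+4=53
AND R4, R5 → R4=16&53=16
halt.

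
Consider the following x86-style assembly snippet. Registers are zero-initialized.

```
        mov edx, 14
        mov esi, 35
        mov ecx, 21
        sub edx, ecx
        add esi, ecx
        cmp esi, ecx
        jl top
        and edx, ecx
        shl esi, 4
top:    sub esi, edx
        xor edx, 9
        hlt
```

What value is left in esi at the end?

mov edx, 14 → edx=14
mov esi, 35 → esi=35
mov ecx, 21 → ecx=21
sub edx, ecx → edx=14-21=-7
add esi, ecx → esi=35+21=56
cmp esi, ecx  (cmp 56,21)
jl top: not taken
and edx, ecx → edx=(-7)&21=17
shl esi, 4 → esi=56<<4=896
sub esi, edx → esi=896-17=879
xor edx, 9 → edx=17^9=24
halt.

879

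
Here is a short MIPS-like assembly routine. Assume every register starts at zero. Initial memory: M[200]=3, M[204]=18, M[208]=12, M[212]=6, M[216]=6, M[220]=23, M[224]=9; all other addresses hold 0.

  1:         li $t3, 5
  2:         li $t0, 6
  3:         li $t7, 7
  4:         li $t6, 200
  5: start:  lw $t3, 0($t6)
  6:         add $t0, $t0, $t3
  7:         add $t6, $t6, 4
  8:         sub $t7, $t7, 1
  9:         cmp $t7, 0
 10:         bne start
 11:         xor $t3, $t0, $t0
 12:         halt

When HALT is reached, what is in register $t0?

after li $t3, 5: $t3=5
after li $t0, 6: $t0=6
after li $t7, 7: $t7=7
after li $t6, 200: $t6=200
after lw $t3, 0($t6): $t3=M[200]=3
after add $t0, $t0, $t3: $t0=6+3=9
after add $t6, $t6, 4: $t6=200+4=204
after sub $t7, $t7, 1: $t7=7-1=6
cmp $t7, 0  (cmp 6,0)
bne start: taken
after lw $t3, 0($t6): $t3=M[204]=18
after add $t0, $t0, $t3: $t0=9+18=27
after add $t6, $t6, 4: $t6=204+4=208
after sub $t7, $t7, 1: $t7=6-1=5
cmp $t7, 0  (cmp 5,0)
bne start: taken
after lw $t3, 0($t6): $t3=M[208]=12
after add $t0, $t0, $t3: $t0=27+12=39
after add $t6, $t6, 4: $t6=208+4=212
after sub $t7, $t7, 1: $t7=5-1=4
cmp $t7, 0  (cmp 4,0)
bne start: taken
after lw $t3, 0($t6): $t3=M[212]=6
after add $t0, $t0, $t3: $t0=39+6=45
after add $t6, $t6, 4: $t6=212+4=216
after sub $t7, $t7, 1: $t7=4-1=3
cmp $t7, 0  (cmp 3,0)
bne start: taken
after lw $t3, 0($t6): $t3=M[216]=6
after add $t0, $t0, $t3: $t0=45+6=51
after add $t6, $t6, 4: $t6=216+4=220
after sub $t7, $t7, 1: $t7=3-1=2
cmp $t7, 0  (cmp 2,0)
bne start: taken
after lw $t3, 0($t6): $t3=M[220]=23
after add $t0, $t0, $t3: $t0=51+23=74
after add $t6, $t6, 4: $t6=220+4=224
after sub $t7, $t7, 1: $t7=2-1=1
cmp $t7, 0  (cmp 1,0)
bne start: taken
after lw $t3, 0($t6): $t3=M[224]=9
after add $t0, $t0, $t3: $t0=74+9=83
after add $t6, $t6, 4: $t6=224+4=228
after sub $t7, $t7, 1: $t7=1-1=0
cmp $t7, 0  (cmp 0,0)
bne start: not taken
after xor $t3, $t0, $t0: $t3=83^83=0
halt.

83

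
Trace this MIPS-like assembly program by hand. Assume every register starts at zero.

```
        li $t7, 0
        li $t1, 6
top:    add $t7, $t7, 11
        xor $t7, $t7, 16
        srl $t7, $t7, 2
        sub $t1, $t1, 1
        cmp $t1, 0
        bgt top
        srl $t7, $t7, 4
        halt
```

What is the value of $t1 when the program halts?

0

after li $t7, 0: $t7=0
after li $t1, 6: $t1=6
after add $t7, $t7, 11: $t7=0+11=11
after xor $t7, $t7, 16: $t7=11^16=27
after srl $t7, $t7, 2: $t7=27>>2=6
after sub $t1, $t1, 1: $t1=6-1=5
cmp $t1, 0  (cmp 5,0)
bgt top: taken
after add $t7, $t7, 11: $t7=6+11=17
after xor $t7, $t7, 16: $t7=17^16=1
after srl $t7, $t7, 2: $t7=1>>2=0
after sub $t1, $t1, 1: $t1=5-1=4
cmp $t1, 0  (cmp 4,0)
bgt top: taken
after add $t7, $t7, 11: $t7=0+11=11
after xor $t7, $t7, 16: $t7=11^16=27
after srl $t7, $t7, 2: $t7=27>>2=6
after sub $t1, $t1, 1: $t1=4-1=3
cmp $t1, 0  (cmp 3,0)
bgt top: taken
after add $t7, $t7, 11: $t7=6+11=17
after xor $t7, $t7, 16: $t7=17^16=1
after srl $t7, $t7, 2: $t7=1>>2=0
after sub $t1, $t1, 1: $t1=3-1=2
cmp $t1, 0  (cmp 2,0)
bgt top: taken
after add $t7, $t7, 11: $t7=0+11=11
after xor $t7, $t7, 16: $t7=11^16=27
after srl $t7, $t7, 2: $t7=27>>2=6
after sub $t1, $t1, 1: $t1=2-1=1
cmp $t1, 0  (cmp 1,0)
bgt top: taken
after add $t7, $t7, 11: $t7=6+11=17
after xor $t7, $t7, 16: $t7=17^16=1
after srl $t7, $t7, 2: $t7=1>>2=0
after sub $t1, $t1, 1: $t1=1-1=0
cmp $t1, 0  (cmp 0,0)
bgt top: not taken
after srl $t7, $t7, 4: $t7=0>>4=0
halt.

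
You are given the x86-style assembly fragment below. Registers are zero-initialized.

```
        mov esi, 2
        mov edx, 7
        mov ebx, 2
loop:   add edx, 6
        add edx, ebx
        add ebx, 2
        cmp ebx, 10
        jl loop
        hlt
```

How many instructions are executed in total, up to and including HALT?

mov esi, 2 → esi=2
mov edx, 7 → edx=7
mov ebx, 2 → ebx=2
add edx, 6 → edx=7+6=13
add edx, ebx → edx=13+2=15
add ebx, 2 → ebx=2+2=4
cmp ebx, 10  (cmp 4,10)
jl loop: taken
add edx, 6 → edx=15+6=21
add edx, ebx → edx=21+4=25
add ebx, 2 → ebx=4+2=6
cmp ebx, 10  (cmp 6,10)
jl loop: taken
add edx, 6 → edx=25+6=31
add edx, ebx → edx=31+6=37
add ebx, 2 → ebx=6+2=8
cmp ebx, 10  (cmp 8,10)
jl loop: taken
add edx, 6 → edx=37+6=43
add edx, ebx → edx=43+8=51
add ebx, 2 → ebx=8+2=10
cmp ebx, 10  (cmp 10,10)
jl loop: not taken
halt.
Total executed instructions: 24.

24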